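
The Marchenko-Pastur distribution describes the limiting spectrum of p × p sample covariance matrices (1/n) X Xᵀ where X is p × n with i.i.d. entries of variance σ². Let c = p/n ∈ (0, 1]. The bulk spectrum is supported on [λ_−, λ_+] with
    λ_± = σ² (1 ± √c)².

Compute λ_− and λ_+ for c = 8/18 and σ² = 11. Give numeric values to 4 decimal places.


c = 8/18 = 0.444444; √c = 0.666667.
λ_− = σ² (1 − √c)² = 11 · (1 − 0.666667)² = 11 · (0.333333)² = 1.222222.
λ_+ = σ² (1 + √c)² = 11 · (1 + 0.666667)² = 11 · (1.666667)² = 30.555556.

Rounded to 4 decimal places: λ_− ≈ 1.2222, λ_+ ≈ 30.5556.


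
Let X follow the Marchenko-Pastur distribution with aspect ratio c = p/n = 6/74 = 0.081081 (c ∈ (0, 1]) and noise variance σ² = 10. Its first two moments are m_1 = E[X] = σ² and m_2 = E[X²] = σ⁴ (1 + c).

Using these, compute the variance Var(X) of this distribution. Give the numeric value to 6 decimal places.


m_1 = E[X] = σ² = 10, so m_1² = 100.
m_2 = E[X²] = σ⁴ (1 + c) = 100 · (1 + 0.081081) = 100 · 1.081081 = 108.108108.
(Note m_2 − m_1² simplifies to c · σ⁴ = 0.081081 · 100.)

Var(X) = m_2 − m_1² = 108.108108 − 100 = 8.108108.


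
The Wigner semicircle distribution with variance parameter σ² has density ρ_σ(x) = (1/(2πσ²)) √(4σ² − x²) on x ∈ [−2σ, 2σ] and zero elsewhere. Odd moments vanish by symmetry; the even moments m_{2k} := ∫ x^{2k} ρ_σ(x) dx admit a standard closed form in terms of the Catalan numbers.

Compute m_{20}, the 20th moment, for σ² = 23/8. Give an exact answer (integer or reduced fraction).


By the scaled semicircle moment identity, m_{2k} = σ^{2k} · C_k with k = 10.
C_10 = (1/(k+1)) · C(2k, k) = (1/11) · C(20, 10) = (1/11) · 184756 = 16796.
σ^{2k} = (σ²)^k = (23/8)^10 = 41426511213649/1073741824.

Therefore m_{20} = σ^{20} · C_10 = (41426511213649/1073741824) · 16796 = 173949920586112151/268435456.


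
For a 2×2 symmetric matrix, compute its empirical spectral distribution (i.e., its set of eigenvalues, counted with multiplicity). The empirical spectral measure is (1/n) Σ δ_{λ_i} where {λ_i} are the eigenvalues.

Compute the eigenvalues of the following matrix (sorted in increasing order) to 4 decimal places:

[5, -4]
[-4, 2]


Since M is real symmetric, both eigenvalues are real; they are the roots of det(λI − M) = λ² − (tr M) λ + det M.
tr M = 5 + 2 = 7.
det M = 5·2 − (-4)² = 10 − 16 = -6.
Characteristic polynomial: λ² − 7λ − 6 = 0.
Discriminant Δ = (tr M)² − 4·det M = 49 − (-24) = 73; √Δ = 8.544004.
λ = (tr M ± √Δ)/2 = (7 ± 8.544004)/2, giving (tr M − √Δ)/2 = -0.7720 and (tr M + √Δ)/2 = 7.7720.

Eigenvalues sorted in increasing order: [-0.7720, 7.7720].


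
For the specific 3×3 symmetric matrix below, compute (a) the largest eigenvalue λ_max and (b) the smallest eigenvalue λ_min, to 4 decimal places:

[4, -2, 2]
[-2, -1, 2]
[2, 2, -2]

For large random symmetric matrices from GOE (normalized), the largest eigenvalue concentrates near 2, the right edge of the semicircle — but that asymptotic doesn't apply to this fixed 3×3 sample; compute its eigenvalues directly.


Since M is real symmetric, all three eigenvalues are real; they are the roots of det(λI − M) = λ³ − (tr M) λ² + s λ − det M, where s is the sum of the principal 2×2 minors.
tr M = 4 + (-1) + (-2) = 1.
s = (4·(-1) − (-2)²) + (4·(-2) − 2²) + ((-1)·(-2) − 2²) = -8 + (-12) + (-2) = -22.
det M (expand along row 1) = 4·(-2) − (-2)·0 + 2·(-2) = -12.
Characteristic polynomial: λ³ − λ² − 22λ + 12 = 0.
Substitute λ = y + (tr M)/3 = y + 0.333333 to remove the quadratic term: y³ + p·y + q = 0 with p = s − (tr M)²/3 = -22.333333 and q = −2(tr M)³/27 + (tr M)·s/3 − det M = 4.592593.
Three real roots ⇒ use the trigonometric (Viète) form: r = 2√(−p/3) = 5.456902, φ = arccos(3q/(p·r)) = arccos(-0.113052) = 1.684091 rad.
y_k = r·cos(φ/3 − 2πk/3) for k = 0, 1, 2 gives y = 4.619431, 0.206030, -4.825461.
λ_k = y_k + 0.333333 gives λ = 4.9528, 0.5394, -4.4921 (check: the sum is 1.0000 = tr M).

Hence λ_max = 4.9528 and λ_min = -4.4921.


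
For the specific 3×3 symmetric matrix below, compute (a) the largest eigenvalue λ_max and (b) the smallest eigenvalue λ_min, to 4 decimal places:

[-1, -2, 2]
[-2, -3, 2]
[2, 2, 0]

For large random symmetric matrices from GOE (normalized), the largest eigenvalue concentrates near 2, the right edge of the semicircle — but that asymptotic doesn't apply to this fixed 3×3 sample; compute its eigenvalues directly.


Since M is real symmetric, all three eigenvalues are real; they are the roots of det(λI − M) = λ³ − (tr M) λ² + s λ − det M, where s is the sum of the principal 2×2 minors.
tr M = -1 + (-3) + 0 = -4.
s = ((-1)·(-3) − (-2)²) + ((-1)·0 − 2²) + ((-3)·0 − 2²) = -1 + (-4) + (-4) = -9.
det M (expand along row 1) = (-1)·(-4) − (-2)·(-4) + 2·2 = 0.
Characteristic polynomial: λ³ + 4λ² − 9λ = 0.
Substitute λ = y + (tr M)/3 = y − 1.333333 to remove the quadratic term: y³ + p·y + q = 0 with p = s − (tr M)²/3 = -14.333333 and q = −2(tr M)³/27 + (tr M)·s/3 − det M = 16.740741.
Three real roots ⇒ use the trigonometric (Viète) form: r = 2√(−p/3) = 4.371626, φ = arccos(3q/(p·r)) = arccos(-0.801504) = 2.500603 rad.
y_k = r·cos(φ/3 − 2πk/3) for k = 0, 1, 2 gives y = 2.938885, 1.333333, -4.272218.
λ_k = y_k − 1.333333 gives λ = 1.6056, 0.0000, -5.6056 (check: the sum is -4.0000 = tr M).

Hence λ_max = 1.6056 and λ_min = -5.6056.


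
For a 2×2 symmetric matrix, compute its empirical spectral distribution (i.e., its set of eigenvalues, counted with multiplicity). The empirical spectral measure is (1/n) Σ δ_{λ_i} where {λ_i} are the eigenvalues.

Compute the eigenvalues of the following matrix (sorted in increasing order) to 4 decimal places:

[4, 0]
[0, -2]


Since M is real symmetric, both eigenvalues are real; they are the roots of det(λI − M) = λ² − (tr M) λ + det M.
tr M = 4 + (-2) = 2.
det M = 4·(-2) − 0² = -8 − 0 = -8.
Characteristic polynomial: λ² − 2λ − 8 = 0.
Discriminant Δ = (tr M)² − 4·det M = 4 − (-32) = 36; √Δ = 6.000000.
λ = (tr M ± √Δ)/2 = (2 ± 6.000000)/2, giving (tr M − √Δ)/2 = -2.0000 and (tr M + √Δ)/2 = 4.0000.

Eigenvalues sorted in increasing order: [-2.0000, 4.0000].


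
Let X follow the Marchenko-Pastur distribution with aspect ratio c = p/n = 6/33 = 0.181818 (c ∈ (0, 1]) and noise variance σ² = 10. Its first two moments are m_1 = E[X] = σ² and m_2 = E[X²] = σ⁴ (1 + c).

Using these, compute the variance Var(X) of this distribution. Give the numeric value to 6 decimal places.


m_1 = E[X] = σ² = 10, so m_1² = 100.
m_2 = E[X²] = σ⁴ (1 + c) = 100 · (1 + 0.181818) = 100 · 1.181818 = 118.181818.
(Note m_2 − m_1² simplifies to c · σ⁴ = 0.181818 · 100.)

Var(X) = m_2 − m_1² = 118.181818 − 100 = 18.181818.


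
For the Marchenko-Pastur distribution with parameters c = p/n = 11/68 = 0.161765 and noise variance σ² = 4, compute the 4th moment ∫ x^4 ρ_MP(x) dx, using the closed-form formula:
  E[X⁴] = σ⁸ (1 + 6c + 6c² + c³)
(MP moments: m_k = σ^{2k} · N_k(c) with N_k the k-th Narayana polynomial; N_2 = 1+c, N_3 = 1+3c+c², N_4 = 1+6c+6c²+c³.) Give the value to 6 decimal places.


E[X⁴] = σ⁸ (1 + 6c + 6c² + c³) (fourth MP moment). With σ² = 4 (so σ⁸ = 256) and c = 11/68 = 0.161765: E[X⁴] = 256 · (1 + 6·0.161765 + 6·(0.161765)² + (0.161765)³) = 256 · 2.131828.

So E[X^4] = 545.748015.


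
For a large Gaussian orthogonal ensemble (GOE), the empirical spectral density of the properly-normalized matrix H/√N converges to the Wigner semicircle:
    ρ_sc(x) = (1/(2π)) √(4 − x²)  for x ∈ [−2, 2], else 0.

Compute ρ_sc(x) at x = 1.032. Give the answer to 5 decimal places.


ρ_sc(x) = (1/(2π)) √(4 − x²). With x = 1.032:
  4 − x² = 4 − (1.032)² = 4 − 1.065024 = 2.934976.
  √(4 − x²) = 1.713177.
  1/(2π) = 0.159155.
  ρ_sc(1.032) = 0.159155 · 1.713177 = 0.272661.

Rounded to 5 decimal places: ρ_sc(1.032) ≈ 0.27266.


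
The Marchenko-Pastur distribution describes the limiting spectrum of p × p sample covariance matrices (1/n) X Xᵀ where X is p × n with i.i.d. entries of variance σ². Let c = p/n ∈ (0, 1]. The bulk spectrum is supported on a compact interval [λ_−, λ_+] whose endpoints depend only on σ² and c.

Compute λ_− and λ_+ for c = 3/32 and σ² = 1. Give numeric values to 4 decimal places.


c = 3/32 = 0.093750; √c = 0.306186.
λ_− = σ² (1 − √c)² = 1 · (1 − 0.306186)² = 1 · (0.693814)² = 0.481378.
λ_+ = σ² (1 + √c)² = 1 · (1 + 0.306186)² = 1 · (1.306186)² = 1.706122.

Rounded to 4 decimal places: λ_− ≈ 0.4814, λ_+ ≈ 1.7061.


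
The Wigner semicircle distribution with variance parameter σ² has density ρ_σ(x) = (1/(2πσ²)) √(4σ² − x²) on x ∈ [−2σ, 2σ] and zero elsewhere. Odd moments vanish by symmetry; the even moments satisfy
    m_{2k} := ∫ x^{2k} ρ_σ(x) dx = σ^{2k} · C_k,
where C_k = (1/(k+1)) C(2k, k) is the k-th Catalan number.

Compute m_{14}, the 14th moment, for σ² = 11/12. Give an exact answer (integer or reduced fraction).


By the scaled semicircle moment identity, m_{2k} = σ^{2k} · C_k with k = 7.
C_7 = (1/(k+1)) · C(2k, k) = (1/8) · C(14, 7) = (1/8) · 3432 = 429.
σ^{2k} = (σ²)^k = (11/12)^7 = 19487171/35831808.

Therefore m_{14} = σ^{14} · C_7 = (19487171/35831808) · 429 = 2786665453/11943936.


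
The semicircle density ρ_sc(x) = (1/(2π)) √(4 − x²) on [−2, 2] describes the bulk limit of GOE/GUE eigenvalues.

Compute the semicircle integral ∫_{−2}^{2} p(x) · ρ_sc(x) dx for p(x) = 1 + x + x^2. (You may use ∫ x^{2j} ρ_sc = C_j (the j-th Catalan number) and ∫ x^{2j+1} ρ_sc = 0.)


Write p(x) = Σ a_i x^i, split into monomials and integrate each against ρ_sc separately.
Using ∫ x^{2j} ρ_sc = C_j = (1/(j+1)) C(2j, j) (Catalan numbers) and ∫ x^{2j+1} ρ_sc = 0 (odd monomials vanish by symmetry):
  i = 0 (even): a_0 · C_{0} = 1 · 1 = 1
  i = 1 (odd): ∫ x^1 ρ_sc = 0 (vanishes)
  i = 2 (even): a_2 · C_{1} = 1 · 1 = 1

Summing the contributions: ∫_{−2}^{2} p(x) ρ_sc(x) dx = 1 + 1 = 2.


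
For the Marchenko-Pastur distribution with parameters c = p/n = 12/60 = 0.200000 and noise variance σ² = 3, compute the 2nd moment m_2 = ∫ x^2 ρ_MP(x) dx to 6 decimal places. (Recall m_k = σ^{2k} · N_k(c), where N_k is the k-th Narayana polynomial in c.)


E[X²] = σ⁴ (1 + c) (second MP moment). With σ² = 3 (so σ⁴ = 9) and c = 12/60 = 0.200000: E[X²] = 9 · (1 + 0.200000) = 9 · 1.200000.

So E[X^2] = 10.800000.


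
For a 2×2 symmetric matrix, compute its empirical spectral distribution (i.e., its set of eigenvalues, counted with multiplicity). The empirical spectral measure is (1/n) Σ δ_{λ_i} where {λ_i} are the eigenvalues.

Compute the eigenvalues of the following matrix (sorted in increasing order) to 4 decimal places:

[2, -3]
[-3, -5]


Since M is real symmetric, both eigenvalues are real; they are the roots of det(λI − M) = λ² − (tr M) λ + det M.
tr M = 2 + (-5) = -3.
det M = 2·(-5) − (-3)² = -10 − 9 = -19.
Characteristic polynomial: λ² + 3λ − 19 = 0.
Discriminant Δ = (tr M)² − 4·det M = 9 − (-76) = 85; √Δ = 9.219544.
λ = (tr M ± √Δ)/2 = (-3 ± 9.219544)/2, giving (tr M − √Δ)/2 = -6.1098 and (tr M + √Δ)/2 = 3.1098.

Eigenvalues sorted in increasing order: [-6.1098, 3.1098].


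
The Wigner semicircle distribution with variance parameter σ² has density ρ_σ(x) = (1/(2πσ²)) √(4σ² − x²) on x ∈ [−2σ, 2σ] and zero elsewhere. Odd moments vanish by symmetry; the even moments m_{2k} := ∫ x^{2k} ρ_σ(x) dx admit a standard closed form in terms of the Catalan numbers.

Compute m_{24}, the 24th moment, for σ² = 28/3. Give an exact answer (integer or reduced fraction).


By the scaled semicircle moment identity, m_{2k} = σ^{2k} · C_k with k = 12.
C_12 = (1/(k+1)) · C(2k, k) = (1/13) · C(24, 12) = (1/13) · 2704156 = 208012.
σ^{2k} = (σ²)^k = (28/3)^12 = 232218265089212416/531441.

Therefore m_{24} = σ^{24} · C_12 = (232218265089212416/531441) · 208012 = 48304185757737253076992/531441.


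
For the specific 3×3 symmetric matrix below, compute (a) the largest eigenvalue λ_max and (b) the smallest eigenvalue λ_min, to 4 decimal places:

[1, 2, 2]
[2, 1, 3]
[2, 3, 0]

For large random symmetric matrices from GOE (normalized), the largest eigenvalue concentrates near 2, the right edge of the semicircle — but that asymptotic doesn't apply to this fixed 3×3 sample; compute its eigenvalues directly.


Since M is real symmetric, all three eigenvalues are real; they are the roots of det(λI − M) = λ³ − (tr M) λ² + s λ − det M, where s is the sum of the principal 2×2 minors.
tr M = 1 + 1 + 0 = 2.
s = (1·1 − 2²) + (1·0 − 2²) + (1·0 − 3²) = -3 + (-4) + (-9) = -16.
det M (expand along row 1) = 1·(-9) − 2·(-6) + 2·4 = 11.
Characteristic polynomial: λ³ − 2λ² − 16λ − 11 = 0.
Substitute λ = y + (tr M)/3 = y + 0.666667 to remove the quadratic term: y³ + p·y + q = 0 with p = s − (tr M)²/3 = -17.333333 and q = −2(tr M)³/27 + (tr M)·s/3 − det M = -22.259259.
Three real roots ⇒ use the trigonometric (Viète) form: r = 2√(−p/3) = 4.807402, φ = arccos(3q/(p·r)) = arccos(0.801382) = 0.641195 rad.
y_k = r·cos(φ/3 − 2πk/3) for k = 0, 1, 2 gives y = 4.698015, -1.465932, -3.232084.
λ_k = y_k + 0.666667 gives λ = 5.3647, -0.7993, -2.5654 (check: the sum is 2.0000 = tr M).

Hence λ_max = 5.3647 and λ_min = -2.5654.


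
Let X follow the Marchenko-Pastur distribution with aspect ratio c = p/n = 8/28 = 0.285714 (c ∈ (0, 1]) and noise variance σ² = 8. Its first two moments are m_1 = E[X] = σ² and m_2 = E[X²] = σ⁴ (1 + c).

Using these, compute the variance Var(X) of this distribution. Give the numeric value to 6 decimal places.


m_1 = E[X] = σ² = 8, so m_1² = 64.
m_2 = E[X²] = σ⁴ (1 + c) = 64 · (1 + 0.285714) = 64 · 1.285714 = 82.285714.
(Note m_2 − m_1² simplifies to c · σ⁴ = 0.285714 · 64.)

Var(X) = m_2 − m_1² = 82.285714 − 64 = 18.285714.


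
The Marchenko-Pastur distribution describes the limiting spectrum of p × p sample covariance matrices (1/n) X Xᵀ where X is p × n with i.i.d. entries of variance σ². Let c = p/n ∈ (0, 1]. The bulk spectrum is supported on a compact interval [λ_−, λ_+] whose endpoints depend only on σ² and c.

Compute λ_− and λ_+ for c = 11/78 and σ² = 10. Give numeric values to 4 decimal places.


c = 11/78 = 0.141026; √c = 0.375534.
λ_− = σ² (1 − √c)² = 10 · (1 − 0.375534)² = 10 · (0.624466)² = 3.899580.
λ_+ = σ² (1 + √c)² = 10 · (1 + 0.375534)² = 10 · (1.375534)² = 18.920933.

Rounded to 4 decimal places: λ_− ≈ 3.8996, λ_+ ≈ 18.9209.


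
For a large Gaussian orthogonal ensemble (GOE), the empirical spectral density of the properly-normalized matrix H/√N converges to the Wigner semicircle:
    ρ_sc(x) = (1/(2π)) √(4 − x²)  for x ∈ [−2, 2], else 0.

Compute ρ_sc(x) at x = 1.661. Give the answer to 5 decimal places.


ρ_sc(x) = (1/(2π)) √(4 − x²). With x = 1.661:
  4 − x² = 4 − (1.661)² = 4 − 2.758921 = 1.241079.
  √(4 − x²) = 1.114037.
  1/(2π) = 0.159155.
  ρ_sc(1.661) = 0.159155 · 1.114037 = 0.177305.

Rounded to 5 decimal places: ρ_sc(1.661) ≈ 0.17730.


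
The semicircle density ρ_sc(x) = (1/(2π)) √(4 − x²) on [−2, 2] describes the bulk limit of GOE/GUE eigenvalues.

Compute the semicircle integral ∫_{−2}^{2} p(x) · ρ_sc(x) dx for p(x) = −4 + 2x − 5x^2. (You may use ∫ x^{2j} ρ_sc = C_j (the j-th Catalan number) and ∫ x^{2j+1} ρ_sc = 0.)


Write p(x) = Σ a_i x^i, split into monomials and integrate each against ρ_sc separately.
Using ∫ x^{2j} ρ_sc = C_j = (1/(j+1)) C(2j, j) (Catalan numbers) and ∫ x^{2j+1} ρ_sc = 0 (odd monomials vanish by symmetry):
  i = 0 (even): a_0 · C_{0} = -4 · 1 = -4
  i = 1 (odd): ∫ x^1 ρ_sc = 0 (vanishes)
  i = 2 (even): a_2 · C_{1} = -5 · 1 = -5

Summing the contributions: ∫_{−2}^{2} p(x) ρ_sc(x) dx = (-4) + (-5) = -9.


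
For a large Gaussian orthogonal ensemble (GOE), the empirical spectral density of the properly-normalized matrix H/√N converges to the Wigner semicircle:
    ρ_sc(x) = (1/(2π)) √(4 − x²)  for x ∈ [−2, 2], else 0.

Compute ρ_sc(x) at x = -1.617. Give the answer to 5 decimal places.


ρ_sc(x) = (1/(2π)) √(4 − x²). With x = -1.617:
  4 − x² = 4 − (-1.617)² = 4 − 2.614689 = 1.385311.
  √(4 − x²) = 1.176992.
  1/(2π) = 0.159155.
  ρ_sc(-1.617) = 0.159155 · 1.176992 = 0.187324.

Rounded to 5 decimal places: ρ_sc(-1.617) ≈ 0.18732.


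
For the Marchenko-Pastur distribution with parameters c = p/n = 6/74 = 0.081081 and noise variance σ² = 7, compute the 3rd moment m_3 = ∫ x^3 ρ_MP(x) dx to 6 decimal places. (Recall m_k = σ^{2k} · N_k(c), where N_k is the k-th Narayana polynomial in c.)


E[X³] = σ⁶ (1 + 3c + c²) (third MP moment). With σ² = 7 (so σ⁶ = 343) and c = 6/74 = 0.081081: E[X³] = 343 · (1 + 3·0.081081 + (0.081081)²) = 343 · 1.249817.

So E[X^3] = 428.687363.


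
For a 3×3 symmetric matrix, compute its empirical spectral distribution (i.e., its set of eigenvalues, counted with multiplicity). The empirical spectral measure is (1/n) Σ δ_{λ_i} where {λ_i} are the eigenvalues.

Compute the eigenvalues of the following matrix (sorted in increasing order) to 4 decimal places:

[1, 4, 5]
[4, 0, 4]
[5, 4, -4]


Since M is real symmetric, all three eigenvalues are real; they are the roots of det(λI − M) = λ³ − (tr M) λ² + s λ − det M, where s is the sum of the principal 2×2 minors.
tr M = 1 + 0 + (-4) = -3.
s = (1·0 − 4²) + (1·(-4) − 5²) + (0·(-4) − 4²) = -16 + (-29) + (-16) = -61.
det M (expand along row 1) = 1·(-16) − 4·(-36) + 5·16 = 208.
Characteristic polynomial: λ³ + 3λ² − 61λ − 208 = 0.
Substitute λ = y + (tr M)/3 = y − 1.000000 to remove the quadratic term: y³ + p·y + q = 0 with p = s − (tr M)²/3 = -64.000000 and q = −2(tr M)³/27 + (tr M)·s/3 − det M = -145.000000.
Three real roots ⇒ use the trigonometric (Viète) form: r = 2√(−p/3) = 9.237604, φ = arccos(3q/(p·r)) = arccos(0.735783) = 0.743974 rad.
y_k = r·cos(φ/3 − 2πk/3) for k = 0, 1, 2 gives y = 8.955002, -2.513844, -6.441158.
λ_k = y_k − 1.000000 gives λ = 7.9550, -3.5138, -7.4412 (check: the sum is -3.0000 = tr M).

Eigenvalues sorted in increasing order: [-7.4412, -3.5138, 7.9550].


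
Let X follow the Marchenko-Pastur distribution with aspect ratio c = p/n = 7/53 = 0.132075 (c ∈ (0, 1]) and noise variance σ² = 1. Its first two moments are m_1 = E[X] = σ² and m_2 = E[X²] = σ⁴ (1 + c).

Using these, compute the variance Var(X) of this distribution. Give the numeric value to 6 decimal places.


m_1 = E[X] = σ² = 1, so m_1² = 1.
m_2 = E[X²] = σ⁴ (1 + c) = 1 · (1 + 0.132075) = 1 · 1.132075 = 1.132075.
(Note m_2 − m_1² simplifies to c · σ⁴ = 0.132075 · 1.)

Var(X) = m_2 − m_1² = 1.132075 − 1 = 0.132075.


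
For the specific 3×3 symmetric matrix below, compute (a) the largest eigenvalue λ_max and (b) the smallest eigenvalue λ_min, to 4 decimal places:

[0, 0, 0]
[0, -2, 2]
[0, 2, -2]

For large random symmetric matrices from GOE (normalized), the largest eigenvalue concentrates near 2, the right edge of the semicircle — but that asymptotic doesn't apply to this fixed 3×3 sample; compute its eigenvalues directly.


Since M is real symmetric, all three eigenvalues are real; they are the roots of det(λI − M) = λ³ − (tr M) λ² + s λ − det M, where s is the sum of the principal 2×2 minors.
tr M = 0 + (-2) + (-2) = -4.
s = (0·(-2) − 0²) + (0·(-2) − 0²) + ((-2)·(-2) − 2²) = 0 + 0 + 0 = 0.
det M (expand along row 1) = 0·0 − 0·0 + 0·0 = 0.
Characteristic polynomial: λ³ + 4λ² = 0.
Substitute λ = y + (tr M)/3 = y − 1.333333 to remove the quadratic term: y³ + p·y + q = 0 with p = s − (tr M)²/3 = -5.333333 and q = −2(tr M)³/27 + (tr M)·s/3 − det M = 4.740741.
Three real roots ⇒ use the trigonometric (Viète) form: r = 2√(−p/3) = 2.666667, φ = arccos(3q/(p·r)) = arccos(-1.000000) = 3.141593 rad.
y_k = r·cos(φ/3 − 2πk/3) for k = 0, 1, 2 gives y = 1.333333, 1.333333, -2.666667.
λ_k = y_k − 1.333333 gives λ = 0.0000, 0.0000, -4.0000 (check: the sum is -4.0000 = tr M).

Hence λ_max = 0.0000 and λ_min = -4.0000.


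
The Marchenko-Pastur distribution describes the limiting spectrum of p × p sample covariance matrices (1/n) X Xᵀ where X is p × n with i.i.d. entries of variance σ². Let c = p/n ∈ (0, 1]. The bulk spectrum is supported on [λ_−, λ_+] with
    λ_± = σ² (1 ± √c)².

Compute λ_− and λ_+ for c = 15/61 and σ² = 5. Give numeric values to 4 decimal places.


c = 15/61 = 0.245902; √c = 0.495885.
λ_− = σ² (1 − √c)² = 5 · (1 − 0.495885)² = 5 · (0.504115)² = 1.270661.
λ_+ = σ² (1 + √c)² = 5 · (1 + 0.495885)² = 5 · (1.495885)² = 11.188355.

Rounded to 4 decimal places: λ_− ≈ 1.2707, λ_+ ≈ 11.1884.


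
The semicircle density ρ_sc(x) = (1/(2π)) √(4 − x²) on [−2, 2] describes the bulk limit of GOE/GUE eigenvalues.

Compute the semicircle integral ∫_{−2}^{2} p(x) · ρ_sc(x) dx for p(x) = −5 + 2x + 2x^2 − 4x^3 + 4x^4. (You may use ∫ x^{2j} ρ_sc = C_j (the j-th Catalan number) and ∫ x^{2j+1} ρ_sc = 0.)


Write p(x) = Σ a_i x^i, split into monomials and integrate each against ρ_sc separately.
Using ∫ x^{2j} ρ_sc = C_j = (1/(j+1)) C(2j, j) (Catalan numbers) and ∫ x^{2j+1} ρ_sc = 0 (odd monomials vanish by symmetry):
  i = 0 (even): a_0 · C_{0} = -5 · 1 = -5
  i = 1 (odd): ∫ x^1 ρ_sc = 0 (vanishes)
  i = 2 (even): a_2 · C_{1} = 2 · 1 = 2
  i = 3 (odd): ∫ x^3 ρ_sc = 0 (vanishes)
  i = 4 (even): a_4 · C_{2} = 4 · 2 = 8

Summing the contributions: ∫_{−2}^{2} p(x) ρ_sc(x) dx = (-5) + 2 + 8 = 5.


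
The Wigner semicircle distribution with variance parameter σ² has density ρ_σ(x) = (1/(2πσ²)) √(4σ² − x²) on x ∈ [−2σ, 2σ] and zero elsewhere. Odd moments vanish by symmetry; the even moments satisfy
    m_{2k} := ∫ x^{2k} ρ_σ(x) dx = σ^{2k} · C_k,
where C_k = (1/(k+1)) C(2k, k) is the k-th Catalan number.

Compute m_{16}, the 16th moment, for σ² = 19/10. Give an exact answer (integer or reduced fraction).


By the scaled semicircle moment identity, m_{2k} = σ^{2k} · C_k with k = 8.
C_8 = (1/(k+1)) · C(2k, k) = (1/9) · C(16, 8) = (1/9) · 12870 = 1430.
σ^{2k} = (σ²)^k = (19/10)^8 = 16983563041/100000000.

Therefore m_{16} = σ^{16} · C_8 = (16983563041/100000000) · 1430 = 2428649514863/10000000.


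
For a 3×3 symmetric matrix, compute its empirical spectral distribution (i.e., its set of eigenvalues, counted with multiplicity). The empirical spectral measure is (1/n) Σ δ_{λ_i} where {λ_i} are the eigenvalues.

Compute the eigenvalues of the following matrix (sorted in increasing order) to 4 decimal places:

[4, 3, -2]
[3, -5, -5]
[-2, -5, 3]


Since M is real symmetric, all three eigenvalues are real; they are the roots of det(λI − M) = λ³ − (tr M) λ² + s λ − det M, where s is the sum of the principal 2×2 minors.
tr M = 4 + (-5) + 3 = 2.
s = (4·(-5) − 3²) + (4·3 − (-2)²) + ((-5)·3 − (-5)²) = -29 + 8 + (-40) = -61.
det M (expand along row 1) = 4·(-40) − 3·(-1) + (-2)·(-25) = -107.
Characteristic polynomial: λ³ − 2λ² − 61λ + 107 = 0.
Substitute λ = y + (tr M)/3 = y + 0.666667 to remove the quadratic term: y³ + p·y + q = 0 with p = s − (tr M)²/3 = -62.333333 and q = −2(tr M)³/27 + (tr M)·s/3 − det M = 65.740741.
Three real roots ⇒ use the trigonometric (Viète) form: r = 2√(−p/3) = 9.116530, φ = arccos(3q/(p·r)) = arccos(-0.347061) = 1.925232 rad.
y_k = r·cos(φ/3 − 2πk/3) for k = 0, 1, 2 gives y = 7.302824, 1.074570, -8.377394.
λ_k = y_k + 0.666667 gives λ = 7.9695, 1.7412, -7.7107 (check: the sum is 2.0000 = tr M).

Eigenvalues sorted in increasing order: [-7.7107, 1.7412, 7.9695].


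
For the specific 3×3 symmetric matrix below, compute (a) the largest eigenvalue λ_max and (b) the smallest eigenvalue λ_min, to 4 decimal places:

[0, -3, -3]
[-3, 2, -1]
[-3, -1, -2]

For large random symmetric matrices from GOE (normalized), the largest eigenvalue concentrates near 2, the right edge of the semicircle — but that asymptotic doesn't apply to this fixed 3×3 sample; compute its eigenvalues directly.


Since M is real symmetric, all three eigenvalues are real; they are the roots of det(λI − M) = λ³ − (tr M) λ² + s λ − det M, where s is the sum of the principal 2×2 minors.
tr M = 0 + 2 + (-2) = 0.
s = (0·2 − (-3)²) + (0·(-2) − (-3)²) + (2·(-2) − (-1)²) = -9 + (-9) + (-5) = -23.
det M (expand along row 1) = 0·(-5) − (-3)·3 + (-3)·9 = -18.
Characteristic polynomial: λ³ − 23λ + 18 = 0.
Substitute λ = y + (tr M)/3 = y + 0.000000 to remove the quadratic term: y³ + p·y + q = 0 with p = s − (tr M)²/3 = -23.000000 and q = −2(tr M)³/27 + (tr M)·s/3 − det M = 18.000000.
Three real roots ⇒ use the trigonometric (Viète) form: r = 2√(−p/3) = 5.537749, φ = arccos(3q/(p·r)) = arccos(-0.423968) = 2.008618 rad.
y_k = r·cos(φ/3 − 2πk/3) for k = 0, 1, 2 gives y = 4.342192, 0.805316, -5.147508.
λ_k = y_k + 0.000000 gives λ = 4.3422, 0.8053, -5.1475 (check: the sum is 0.0000 = tr M).

Hence λ_max = 4.3422 and λ_min = -5.1475.


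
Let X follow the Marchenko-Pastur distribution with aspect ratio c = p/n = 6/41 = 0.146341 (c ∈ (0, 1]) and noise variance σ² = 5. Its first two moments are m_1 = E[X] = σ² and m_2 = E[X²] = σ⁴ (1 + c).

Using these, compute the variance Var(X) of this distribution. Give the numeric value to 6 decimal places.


m_1 = E[X] = σ² = 5, so m_1² = 25.
m_2 = E[X²] = σ⁴ (1 + c) = 25 · (1 + 0.146341) = 25 · 1.146341 = 28.658537.
(Note m_2 − m_1² simplifies to c · σ⁴ = 0.146341 · 25.)

Var(X) = m_2 − m_1² = 28.658537 − 25 = 3.658537.


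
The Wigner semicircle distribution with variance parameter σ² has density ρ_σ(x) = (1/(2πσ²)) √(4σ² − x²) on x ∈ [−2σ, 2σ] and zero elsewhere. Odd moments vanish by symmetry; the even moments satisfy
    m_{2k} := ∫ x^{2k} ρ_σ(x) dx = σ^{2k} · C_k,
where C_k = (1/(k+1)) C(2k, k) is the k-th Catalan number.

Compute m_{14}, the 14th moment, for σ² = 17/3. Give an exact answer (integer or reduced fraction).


By the scaled semicircle moment identity, m_{2k} = σ^{2k} · C_k with k = 7.
C_7 = (1/(k+1)) · C(2k, k) = (1/8) · C(14, 7) = (1/8) · 3432 = 429.
σ^{2k} = (σ²)^k = (17/3)^7 = 410338673/2187.

Therefore m_{14} = σ^{14} · C_7 = (410338673/2187) · 429 = 58678430239/729.


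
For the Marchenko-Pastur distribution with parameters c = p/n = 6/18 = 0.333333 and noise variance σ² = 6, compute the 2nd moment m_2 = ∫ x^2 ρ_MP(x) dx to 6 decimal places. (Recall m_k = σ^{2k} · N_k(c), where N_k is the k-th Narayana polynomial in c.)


E[X²] = σ⁴ (1 + c) (second MP moment). With σ² = 6 (so σ⁴ = 36) and c = 6/18 = 0.333333: E[X²] = 36 · (1 + 0.333333) = 36 · 1.333333.

So E[X^2] = 48.000000.


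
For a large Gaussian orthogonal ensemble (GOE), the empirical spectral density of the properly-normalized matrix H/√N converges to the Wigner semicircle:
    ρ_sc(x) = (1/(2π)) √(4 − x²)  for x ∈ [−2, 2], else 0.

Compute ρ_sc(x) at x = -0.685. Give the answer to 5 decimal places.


ρ_sc(x) = (1/(2π)) √(4 − x²). With x = -0.685:
  4 − x² = 4 − (-0.685)² = 4 − 0.469225 = 3.530775.
  √(4 − x²) = 1.879036.
  1/(2π) = 0.159155.
  ρ_sc(-0.685) = 0.159155 · 1.879036 = 0.299058.

Rounded to 5 decimal places: ρ_sc(-0.685) ≈ 0.29906.


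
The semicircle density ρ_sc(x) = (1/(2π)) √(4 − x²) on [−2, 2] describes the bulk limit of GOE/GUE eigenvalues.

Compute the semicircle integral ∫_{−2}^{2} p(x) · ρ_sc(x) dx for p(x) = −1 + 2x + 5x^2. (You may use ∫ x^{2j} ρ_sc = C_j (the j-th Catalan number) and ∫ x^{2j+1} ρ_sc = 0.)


Write p(x) = Σ a_i x^i, split into monomials and integrate each against ρ_sc separately.
Using ∫ x^{2j} ρ_sc = C_j = (1/(j+1)) C(2j, j) (Catalan numbers) and ∫ x^{2j+1} ρ_sc = 0 (odd monomials vanish by symmetry):
  i = 0 (even): a_0 · C_{0} = -1 · 1 = -1
  i = 1 (odd): ∫ x^1 ρ_sc = 0 (vanishes)
  i = 2 (even): a_2 · C_{1} = 5 · 1 = 5

Summing the contributions: ∫_{−2}^{2} p(x) ρ_sc(x) dx = (-1) + 5 = 4.


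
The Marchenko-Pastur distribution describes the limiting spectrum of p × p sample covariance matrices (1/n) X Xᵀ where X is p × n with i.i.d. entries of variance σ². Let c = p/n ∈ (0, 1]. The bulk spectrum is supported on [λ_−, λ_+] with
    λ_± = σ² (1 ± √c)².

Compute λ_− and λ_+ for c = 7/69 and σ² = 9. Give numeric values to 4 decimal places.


c = 7/69 = 0.101449; √c = 0.318511.
λ_− = σ² (1 − √c)² = 9 · (1 − 0.318511)² = 9 · (0.681489)² = 4.179845.
λ_+ = σ² (1 + √c)² = 9 · (1 + 0.318511)² = 9 · (1.318511)² = 15.646242.

Rounded to 4 decimal places: λ_− ≈ 4.1798, λ_+ ≈ 15.6462.


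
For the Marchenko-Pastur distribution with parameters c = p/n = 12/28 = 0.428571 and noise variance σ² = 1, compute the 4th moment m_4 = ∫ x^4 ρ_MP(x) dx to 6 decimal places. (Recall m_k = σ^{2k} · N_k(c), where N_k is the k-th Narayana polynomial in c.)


E[X⁴] = σ⁸ (1 + 6c + 6c² + c³) (fourth MP moment). With σ² = 1 (so σ⁸ = 1) and c = 12/28 = 0.428571: E[X⁴] = 1 · (1 + 6·0.428571 + 6·(0.428571)² + (0.428571)³) = 1 · 4.752187.

So E[X^4] = 4.752187.


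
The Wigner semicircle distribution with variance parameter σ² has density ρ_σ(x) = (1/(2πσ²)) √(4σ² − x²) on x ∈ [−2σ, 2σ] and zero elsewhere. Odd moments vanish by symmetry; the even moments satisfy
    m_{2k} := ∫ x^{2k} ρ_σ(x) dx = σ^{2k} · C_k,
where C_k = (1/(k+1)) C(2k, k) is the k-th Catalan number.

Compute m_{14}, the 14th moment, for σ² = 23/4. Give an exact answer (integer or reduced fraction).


By the scaled semicircle moment identity, m_{2k} = σ^{2k} · C_k with k = 7.
C_7 = (1/(k+1)) · C(2k, k) = (1/8) · C(14, 7) = (1/8) · 3432 = 429.
σ^{2k} = (σ²)^k = (23/4)^7 = 3404825447/16384.

Therefore m_{14} = σ^{14} · C_7 = (3404825447/16384) · 429 = 1460670116763/16384.


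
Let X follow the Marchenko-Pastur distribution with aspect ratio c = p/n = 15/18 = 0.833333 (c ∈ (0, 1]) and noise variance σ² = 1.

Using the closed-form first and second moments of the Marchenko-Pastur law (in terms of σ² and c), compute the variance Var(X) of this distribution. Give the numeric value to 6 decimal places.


Recall the MP moments m_1 = E[X] = σ² and m_2 = E[X²] = σ⁴ (1 + c).
m_1 = E[X] = σ² = 1, so m_1² = 1.
m_2 = E[X²] = σ⁴ (1 + c) = 1 · (1 + 0.833333) = 1 · 1.833333 = 1.833333.
(Note m_2 − m_1² simplifies to c · σ⁴ = 0.833333 · 1.)

Var(X) = m_2 − m_1² = 1.833333 − 1 = 0.833333.


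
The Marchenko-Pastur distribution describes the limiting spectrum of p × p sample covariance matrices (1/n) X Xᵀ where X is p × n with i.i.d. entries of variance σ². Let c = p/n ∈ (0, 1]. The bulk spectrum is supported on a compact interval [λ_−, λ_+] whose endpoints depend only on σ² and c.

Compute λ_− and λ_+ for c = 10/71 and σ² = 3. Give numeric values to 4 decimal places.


c = 10/71 = 0.140845; √c = 0.375293.
λ_− = σ² (1 − √c)² = 3 · (1 − 0.375293)² = 3 · (0.624707)² = 1.170775.
λ_+ = σ² (1 + √c)² = 3 · (1 + 0.375293)² = 3 · (1.375293)² = 5.674295.

Rounded to 4 decimal places: λ_− ≈ 1.1708, λ_+ ≈ 5.6743.


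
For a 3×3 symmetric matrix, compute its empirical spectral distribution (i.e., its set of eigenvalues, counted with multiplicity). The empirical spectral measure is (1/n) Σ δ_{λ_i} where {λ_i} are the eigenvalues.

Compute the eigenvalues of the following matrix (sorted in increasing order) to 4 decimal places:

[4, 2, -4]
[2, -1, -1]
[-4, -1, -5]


Since M is real symmetric, all three eigenvalues are real; they are the roots of det(λI − M) = λ³ − (tr M) λ² + s λ − det M, where s is the sum of the principal 2×2 minors.
tr M = 4 + (-1) + (-5) = -2.
s = (4·(-1) − 2²) + (4·(-5) − (-4)²) + ((-1)·(-5) − (-1)²) = -8 + (-36) + 4 = -40.
det M (expand along row 1) = 4·4 − 2·(-14) + (-4)·(-6) = 68.
Characteristic polynomial: λ³ + 2λ² − 40λ − 68 = 0.
Substitute λ = y + (tr M)/3 = y − 0.666667 to remove the quadratic term: y³ + p·y + q = 0 with p = s − (tr M)²/3 = -41.333333 and q = −2(tr M)³/27 + (tr M)·s/3 − det M = -40.740741.
Three real roots ⇒ use the trigonometric (Viète) form: r = 2√(−p/3) = 7.423686, φ = arccos(3q/(p·r)) = arccos(0.398318) = 1.161114 rad.
y_k = r·cos(φ/3 − 2πk/3) for k = 0, 1, 2 gives y = 6.874564, -1.010637, -5.863927.
λ_k = y_k − 0.666667 gives λ = 6.2079, -1.6773, -6.5306 (check: the sum is -2.0000 = tr M).

Eigenvalues sorted in increasing order: [-6.5306, -1.6773, 6.2079].


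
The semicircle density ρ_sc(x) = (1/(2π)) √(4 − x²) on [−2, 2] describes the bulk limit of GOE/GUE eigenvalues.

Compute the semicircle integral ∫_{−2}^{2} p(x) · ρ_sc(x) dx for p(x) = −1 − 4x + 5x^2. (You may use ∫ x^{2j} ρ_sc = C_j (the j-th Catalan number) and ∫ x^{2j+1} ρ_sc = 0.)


Write p(x) = Σ a_i x^i, split into monomials and integrate each against ρ_sc separately.
Using ∫ x^{2j} ρ_sc = C_j = (1/(j+1)) C(2j, j) (Catalan numbers) and ∫ x^{2j+1} ρ_sc = 0 (odd monomials vanish by symmetry):
  i = 0 (even): a_0 · C_{0} = -1 · 1 = -1
  i = 1 (odd): ∫ x^1 ρ_sc = 0 (vanishes)
  i = 2 (even): a_2 · C_{1} = 5 · 1 = 5

Summing the contributions: ∫_{−2}^{2} p(x) ρ_sc(x) dx = (-1) + 5 = 4.


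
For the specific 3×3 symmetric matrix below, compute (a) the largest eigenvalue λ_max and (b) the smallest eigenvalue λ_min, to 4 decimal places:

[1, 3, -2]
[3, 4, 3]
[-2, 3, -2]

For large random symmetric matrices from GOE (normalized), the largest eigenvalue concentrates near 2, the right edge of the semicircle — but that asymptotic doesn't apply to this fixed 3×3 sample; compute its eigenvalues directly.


Since M is real symmetric, all three eigenvalues are real; they are the roots of det(λI − M) = λ³ − (tr M) λ² + s λ − det M, where s is the sum of the principal 2×2 minors.
tr M = 1 + 4 + (-2) = 3.
s = (1·4 − 3²) + (1·(-2) − (-2)²) + (4·(-2) − 3²) = -5 + (-6) + (-17) = -28.
det M (expand along row 1) = 1·(-17) − 3·0 + (-2)·17 = -51.
Characteristic polynomial: λ³ − 3λ² − 28λ + 51 = 0.
Substitute λ = y + (tr M)/3 = y + 1.000000 to remove the quadratic term: y³ + p·y + q = 0 with p = s − (tr M)²/3 = -31.000000 and q = −2(tr M)³/27 + (tr M)·s/3 − det M = 21.000000.
Three real roots ⇒ use the trigonometric (Viète) form: r = 2√(−p/3) = 6.429101, φ = arccos(3q/(p·r)) = arccos(-0.316103) = 1.892415 rad.
y_k = r·cos(φ/3 − 2πk/3) for k = 0, 1, 2 gives y = 5.191839, 0.687921, -5.879760.
λ_k = y_k + 1.000000 gives λ = 6.1918, 1.6879, -4.8798 (check: the sum is 3.0000 = tr M).

Hence λ_max = 6.1918 and λ_min = -4.8798.


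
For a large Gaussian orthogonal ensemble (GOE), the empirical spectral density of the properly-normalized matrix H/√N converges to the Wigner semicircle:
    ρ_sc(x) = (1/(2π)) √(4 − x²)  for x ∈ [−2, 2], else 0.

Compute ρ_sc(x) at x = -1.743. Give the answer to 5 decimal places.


ρ_sc(x) = (1/(2π)) √(4 − x²). With x = -1.743:
  4 − x² = 4 − (-1.743)² = 4 − 3.038049 = 0.961951.
  √(4 − x²) = 0.980791.
  1/(2π) = 0.159155.
  ρ_sc(-1.743) = 0.159155 · 0.980791 = 0.156098.

Rounded to 5 decimal places: ρ_sc(-1.743) ≈ 0.15610.


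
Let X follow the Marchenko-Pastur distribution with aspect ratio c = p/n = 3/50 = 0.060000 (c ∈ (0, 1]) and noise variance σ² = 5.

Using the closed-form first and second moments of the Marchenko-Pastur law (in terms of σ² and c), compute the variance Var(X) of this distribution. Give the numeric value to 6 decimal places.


Recall the MP moments m_1 = E[X] = σ² and m_2 = E[X²] = σ⁴ (1 + c).
m_1 = E[X] = σ² = 5, so m_1² = 25.
m_2 = E[X²] = σ⁴ (1 + c) = 25 · (1 + 0.060000) = 25 · 1.060000 = 26.500000.
(Note m_2 − m_1² simplifies to c · σ⁴ = 0.060000 · 25.)

Var(X) = m_2 − m_1² = 26.500000 − 25 = 1.500000.


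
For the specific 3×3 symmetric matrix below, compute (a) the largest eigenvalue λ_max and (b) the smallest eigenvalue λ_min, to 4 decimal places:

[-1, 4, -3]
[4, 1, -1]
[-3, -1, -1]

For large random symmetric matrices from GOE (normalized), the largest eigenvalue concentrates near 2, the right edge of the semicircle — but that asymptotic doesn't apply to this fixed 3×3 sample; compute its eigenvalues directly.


Since M is real symmetric, all three eigenvalues are real; they are the roots of det(λI − M) = λ³ − (tr M) λ² + s λ − det M, where s is the sum of the principal 2×2 minors.
tr M = -1 + 1 + (-1) = -1.
s = ((-1)·1 − 4²) + ((-1)·(-1) − (-3)²) + (1·(-1) − (-1)²) = -17 + (-8) + (-2) = -27.
det M (expand along row 1) = (-1)·(-2) − 4·(-7) + (-3)·(-1) = 33.
Characteristic polynomial: λ³ + λ² − 27λ − 33 = 0.
Substitute λ = y + (tr M)/3 = y − 0.333333 to remove the quadratic term: y³ + p·y + q = 0 with p = s − (tr M)²/3 = -27.333333 and q = −2(tr M)³/27 + (tr M)·s/3 − det M = -23.925926.
Three real roots ⇒ use the trigonometric (Viète) form: r = 2√(−p/3) = 6.036923, φ = arccos(3q/(p·r)) = arccos(0.434992) = 1.120766 rad.
y_k = r·cos(φ/3 − 2πk/3) for k = 0, 1, 2 gives y = 5.620518, -0.902206, -4.718312.
λ_k = y_k − 0.333333 gives λ = 5.2872, -1.2355, -5.0516 (check: the sum is -1.0000 = tr M).

Hence λ_max = 5.2872 and λ_min = -5.0516.


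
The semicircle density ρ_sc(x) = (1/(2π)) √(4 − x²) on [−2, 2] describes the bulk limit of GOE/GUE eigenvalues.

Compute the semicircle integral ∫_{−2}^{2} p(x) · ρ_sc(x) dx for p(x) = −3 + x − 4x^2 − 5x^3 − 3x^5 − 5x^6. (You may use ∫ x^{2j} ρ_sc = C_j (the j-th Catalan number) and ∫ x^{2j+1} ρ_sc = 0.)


Write p(x) = Σ a_i x^i, split into monomials and integrate each against ρ_sc separately.
Using ∫ x^{2j} ρ_sc = C_j = (1/(j+1)) C(2j, j) (Catalan numbers) and ∫ x^{2j+1} ρ_sc = 0 (odd monomials vanish by symmetry):
  i = 0 (even): a_0 · C_{0} = -3 · 1 = -3
  i = 1 (odd): ∫ x^1 ρ_sc = 0 (vanishes)
  i = 2 (even): a_2 · C_{1} = -4 · 1 = -4
  i = 3 (odd): ∫ x^3 ρ_sc = 0 (vanishes)
  i = 5 (odd): ∫ x^5 ρ_sc = 0 (vanishes)
  i = 6 (even): a_6 · C_{3} = -5 · 5 = -25

Summing the contributions: ∫_{−2}^{2} p(x) ρ_sc(x) dx = (-3) + (-4) + (-25) = -32.


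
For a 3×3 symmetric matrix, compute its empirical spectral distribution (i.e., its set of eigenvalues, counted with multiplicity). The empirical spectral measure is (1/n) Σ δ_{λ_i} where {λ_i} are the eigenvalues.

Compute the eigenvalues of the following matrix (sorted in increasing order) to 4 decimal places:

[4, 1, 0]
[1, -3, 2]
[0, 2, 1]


Since M is real symmetric, all three eigenvalues are real; they are the roots of det(λI − M) = λ³ − (tr M) λ² + s λ − det M, where s is the sum of the principal 2×2 minors.
tr M = 4 + (-3) + 1 = 2.
s = (4·(-3) − 1²) + (4·1 − 0²) + ((-3)·1 − 2²) = -13 + 4 + (-7) = -16.
det M (expand along row 1) = 4·(-7) − 1·1 + 0·2 = -29.
Characteristic polynomial: λ³ − 2λ² − 16λ + 29 = 0.
Substitute λ = y + (tr M)/3 = y + 0.666667 to remove the quadratic term: y³ + p·y + q = 0 with p = s − (tr M)²/3 = -17.333333 and q = −2(tr M)³/27 + (tr M)·s/3 − det M = 17.740741.
Three real roots ⇒ use the trigonometric (Viète) form: r = 2√(−p/3) = 4.807402, φ = arccos(3q/(p·r)) = arccos(-0.638705) = 2.263611 rad.
y_k = r·cos(φ/3 − 2πk/3) for k = 0, 1, 2 gives y = 3.502619, 1.100370, -4.602989.
λ_k = y_k + 0.666667 gives λ = 4.1693, 1.7670, -3.9363 (check: the sum is 2.0000 = tr M).

Eigenvalues sorted in increasing order: [-3.9363, 1.7670, 4.1693].
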